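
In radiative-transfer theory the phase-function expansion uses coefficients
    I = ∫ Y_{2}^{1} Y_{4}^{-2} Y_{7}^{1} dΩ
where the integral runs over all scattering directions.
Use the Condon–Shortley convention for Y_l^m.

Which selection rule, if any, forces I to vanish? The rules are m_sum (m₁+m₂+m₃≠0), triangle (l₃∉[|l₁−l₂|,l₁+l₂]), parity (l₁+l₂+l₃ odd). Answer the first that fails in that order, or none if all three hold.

triangle

Σmᵢ = 0  ✓
l₃∈[|l₁−l₂|,l₁+l₂]=[2,6], have l₃=7  ✗
Σlᵢ = 13 ⇒ odd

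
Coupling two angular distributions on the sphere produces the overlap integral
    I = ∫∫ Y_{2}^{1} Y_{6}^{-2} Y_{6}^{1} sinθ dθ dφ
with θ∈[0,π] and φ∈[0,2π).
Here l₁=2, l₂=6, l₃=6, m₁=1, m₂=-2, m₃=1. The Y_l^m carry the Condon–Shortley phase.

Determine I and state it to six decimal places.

0.088837

m-sum 0 ✓  L=14 even ✓  4≤6≤8 ✓
Π(2lᵢ+1) = 5×13×13 = 845
triangle coeff Δ(2,6,6) = 1/90090
Σ_t [0,2]: t=0:+1/69120 t=1:−1/14400 t=2:+1/69120 = -7/172800
(3j)²=14/715 [(2 6 6; 0 0 0)], sign=-1
Σ_t [0,1]: t=0:+1/34560 t=1:−1/60480 = 1/80640
(3j)²=6/1001 [(2 6 6; 1 -2 1)], sign=-1
⇒ 4πI² = 12/121
I = (+1)√(12/121/(4π)) = 0.08883682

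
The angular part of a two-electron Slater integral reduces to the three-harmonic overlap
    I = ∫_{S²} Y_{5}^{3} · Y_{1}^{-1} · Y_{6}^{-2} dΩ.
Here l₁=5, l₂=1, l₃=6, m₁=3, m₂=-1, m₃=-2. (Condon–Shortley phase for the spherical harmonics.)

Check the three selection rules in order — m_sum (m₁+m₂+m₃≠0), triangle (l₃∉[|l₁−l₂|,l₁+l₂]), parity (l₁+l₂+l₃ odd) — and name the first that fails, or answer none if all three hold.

none

azimuthal sum: 3 − 1 − 2 = 0  ✓
4 ≤ 6 ≤ 6 (triangle on l)  ✓
L = 5 + 1 + 6 = 12 (even)  ✓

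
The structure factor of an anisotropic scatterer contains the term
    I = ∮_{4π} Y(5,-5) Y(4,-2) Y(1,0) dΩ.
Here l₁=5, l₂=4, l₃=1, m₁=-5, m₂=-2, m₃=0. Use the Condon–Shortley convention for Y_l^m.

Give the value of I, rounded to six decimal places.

Σmᵢ = -7 ≠ 0, so the φ-integral vanishes; I = 0

0.000000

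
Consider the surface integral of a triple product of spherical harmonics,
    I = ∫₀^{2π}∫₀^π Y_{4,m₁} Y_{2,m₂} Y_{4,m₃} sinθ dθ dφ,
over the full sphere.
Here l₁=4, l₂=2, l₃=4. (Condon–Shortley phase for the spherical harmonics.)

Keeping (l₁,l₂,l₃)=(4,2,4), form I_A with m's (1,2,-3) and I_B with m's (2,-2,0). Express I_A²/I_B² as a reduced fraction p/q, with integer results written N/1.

7/10

l's match ⇒ only the (l;m) 3-j factors differ between A and B.
A: triangle coeff Δ(4,2,4) = 1/13860; Σ_t [2,2]: t=2:+1/480 = 1/480; (3j)²=3/110 [(4 2 4; 1 2 -3)], sign=-1
B: triangle coeff Δ(4,2,4) = 1/13860; Σ_t [0,0]: t=0:+1/192 = 1/192; (3j)²=3/77 [(4 2 4; 2 -2 0)], sign=+1
I_A²/I_B² = (3/110)/(3/77) = 7/10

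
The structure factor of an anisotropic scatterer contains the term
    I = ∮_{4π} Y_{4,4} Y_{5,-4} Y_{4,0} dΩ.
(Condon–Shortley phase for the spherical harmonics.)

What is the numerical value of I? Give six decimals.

l₁+l₂+l₃=13 is odd: 3j(l;000)=0 ⇒ I=0

0.000000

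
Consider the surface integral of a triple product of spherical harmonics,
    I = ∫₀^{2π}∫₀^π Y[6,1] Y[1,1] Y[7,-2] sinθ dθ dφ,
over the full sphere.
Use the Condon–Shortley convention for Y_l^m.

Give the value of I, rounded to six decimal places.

Checks pass: Σm=0; 14 even; l₃=7∈[5,7].
(2·6+1)(2·1+1)(2·7+1) = 585
Δ: 0! 12! 2! / 15! → 1/1365
sum: t=0:+1/518400 = 1/518400
3j²(6 1 7; 0 0 0) = Δ·Π!·Σ² = 7/195  (sign -1)
sum: t=0:+1/1209600 = 1/1209600
3j²(6 1 7; 1 1 -2) = Δ·Π!·Σ² = 12/455  (sign -1)
combine: 4πI² = 585·7/195·12/455 = 36/65
take √, sign +1: I = 0.20993732

0.209937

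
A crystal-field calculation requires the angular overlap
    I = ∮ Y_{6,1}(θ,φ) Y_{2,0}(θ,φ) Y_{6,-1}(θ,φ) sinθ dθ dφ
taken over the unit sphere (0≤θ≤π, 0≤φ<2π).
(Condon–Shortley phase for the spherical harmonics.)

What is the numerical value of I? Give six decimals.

-0.149094

Checks pass: Σm=0; 14 even; l₃=6∈[4,8].
(2·6+1)(2·2+1)(2·6+1) = 845
Δ: 2! 10! 2! / 15! → 1/90090
sum: t=0:+1/69120 t=1:−1/14400 t=2:+1/69120 = -7/172800
3j²(6 2 6; 0 0 0) = Δ·Π!·Σ² = 14/715  (sign -1)
sum: t=0:+1/57600 t=1:−1/17280 t=2:+1/120960 = -13/403200
3j²(6 2 6; 1 0 -1) = Δ·Π!·Σ² = 13/770  (sign +1)
combine: 4πI² = 845·14/715·13/770 = 169/605
take √, sign -1: I = -0.14909419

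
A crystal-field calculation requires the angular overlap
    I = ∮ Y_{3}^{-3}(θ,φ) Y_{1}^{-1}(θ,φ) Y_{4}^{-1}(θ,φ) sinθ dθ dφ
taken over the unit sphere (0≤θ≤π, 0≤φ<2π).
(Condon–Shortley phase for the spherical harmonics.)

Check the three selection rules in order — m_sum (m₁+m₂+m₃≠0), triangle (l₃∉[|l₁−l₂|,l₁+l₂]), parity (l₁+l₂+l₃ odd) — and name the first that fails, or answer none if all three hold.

m_sum

Σmᵢ = -5  ✗
l₃∈[|l₁−l₂|,l₁+l₂]=[2,4], have l₃=4
Σlᵢ = 8 ⇒ even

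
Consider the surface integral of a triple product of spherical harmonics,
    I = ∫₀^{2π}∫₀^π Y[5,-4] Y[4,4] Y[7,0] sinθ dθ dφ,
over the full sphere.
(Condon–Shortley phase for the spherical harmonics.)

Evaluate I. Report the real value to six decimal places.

Rules hold: Σm=0, L=16 even, 1≤7≤9.
N = 11·9·15 = 1485
Δ = 2!·8!·6!/17! = 1/6126120
Racah Σ t=0..2: t=0:+1/69120 t=1:−1/20736 t=2:+1/69120 = -1/51840
⇒ 3j(5 4 7; 0 0 0)² = 280/21879, sgn +1
Racah Σ t=2..2: t=2:+1/7257600 = 1/7257600
⇒ 3j(5 4 7; -4 4 0)² = 14/12155, sgn -1
4πI² = N·(3j₀)²·(3jₘ)² = 11760/537251
I = -1·√(0.0218892/4π) = -0.04173593

-0.041736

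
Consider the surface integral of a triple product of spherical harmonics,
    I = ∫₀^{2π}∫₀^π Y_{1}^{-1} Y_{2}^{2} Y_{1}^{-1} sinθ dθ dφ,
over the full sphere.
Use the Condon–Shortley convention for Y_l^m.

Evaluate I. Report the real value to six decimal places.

0.309019

Checks pass: Σm=0; 4 even; l₃=1∈[1,3].
(2·1+1)(2·2+1)(2·1+1) = 45
Δ: 2! 0! 2! / 5! → 1/30
sum: t=1:−1/1 = -1/1
3j²(1 2 1; 0 0 0) = Δ·Π!·Σ² = 2/15  (sign +1)
sum: t=2:+1/4 = 1/4
3j²(1 2 1; -1 2 -1) = Δ·Π!·Σ² = 1/5  (sign +1)
combine: 4πI² = 45·2/15·1/5 = 6/5
take √, sign +1: I = 0.30901936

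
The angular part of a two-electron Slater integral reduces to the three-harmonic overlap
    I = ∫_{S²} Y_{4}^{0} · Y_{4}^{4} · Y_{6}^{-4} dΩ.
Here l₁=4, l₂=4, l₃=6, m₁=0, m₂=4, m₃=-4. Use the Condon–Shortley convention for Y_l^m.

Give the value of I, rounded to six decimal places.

Checks pass: Σm=0; 14 even; l₃=6∈[0,8].
(2·4+1)(2·4+1)(2·6+1) = 1053
Δ: 2! 6! 6! / 15! → 1/1261260
sum: t=0:+1/4608 t=1:−1/1296 t=2:+1/4608 = -7/20736
3j²(4 4 6; 0 0 0) = Δ·Π!·Σ² = 20/1287  (sign -1)
sum: t=2:+1/69120 = 1/69120
3j²(4 4 6; 0 4 -4) = Δ·Π!·Σ² = 4/143  (sign +1)
combine: 4πI² = 1053·20/1287·4/143 = 720/1573
take √, sign -1: I = -0.19085211

-0.190852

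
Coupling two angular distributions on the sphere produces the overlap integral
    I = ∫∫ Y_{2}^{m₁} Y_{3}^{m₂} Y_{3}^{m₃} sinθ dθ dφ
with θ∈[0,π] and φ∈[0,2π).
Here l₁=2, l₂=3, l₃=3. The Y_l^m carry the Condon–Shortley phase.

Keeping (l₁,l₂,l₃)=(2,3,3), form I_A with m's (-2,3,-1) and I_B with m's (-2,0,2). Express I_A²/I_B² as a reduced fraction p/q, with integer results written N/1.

1/2

l's match ⇒ only the (l;m) 3-j factors differ between A and B.
A: triangle coeff Δ(2,3,3) = 1/3780; Σ_t [2,2]: t=2:+1/96 = 1/96; (3j)²=1/42 [(2 3 3; -2 3 -1)], sign=+1
B: triangle coeff Δ(2,3,3) = 1/3780; Σ_t [2,2]: t=2:+1/24 = 1/24; (3j)²=1/21 [(2 3 3; -2 0 2)], sign=-1
I_A²/I_B² = (1/42)/(1/21) = 1/2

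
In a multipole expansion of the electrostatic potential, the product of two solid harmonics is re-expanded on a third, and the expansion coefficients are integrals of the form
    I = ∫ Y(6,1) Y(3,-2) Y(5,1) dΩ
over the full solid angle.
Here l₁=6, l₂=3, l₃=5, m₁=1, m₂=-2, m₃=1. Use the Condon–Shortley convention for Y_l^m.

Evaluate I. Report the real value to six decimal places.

Rules hold: Σm=0, L=14 even, 3≤5≤9.
N = 13·7·11 = 1001
Δ = 4!·8!·2!/15! = 1/675675
Racah Σ t=1..3: t=1:−1/8640 t=2:+1/2304 t=3:−1/8640 = 7/34560
⇒ 3j(6 3 5; 0 0 0)² = 7/429, sgn -1
Racah Σ t=0..1: t=0:+1/17280 t=1:−1/6912 = -1/11520
⇒ 3j(6 3 5; 1 -2 1)² = 2/143, sgn -1
4πI² = N·(3j₀)²·(3jₘ)² = 98/429
I = +1·√(0.228438/4π) = 0.13482780

0.134828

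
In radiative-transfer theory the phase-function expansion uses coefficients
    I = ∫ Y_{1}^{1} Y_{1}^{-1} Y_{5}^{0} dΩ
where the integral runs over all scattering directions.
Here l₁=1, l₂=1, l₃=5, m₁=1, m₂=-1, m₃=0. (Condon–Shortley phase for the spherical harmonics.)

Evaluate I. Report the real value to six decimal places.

triangle: need 0≤l₃≤2, have 5; I=0

0.000000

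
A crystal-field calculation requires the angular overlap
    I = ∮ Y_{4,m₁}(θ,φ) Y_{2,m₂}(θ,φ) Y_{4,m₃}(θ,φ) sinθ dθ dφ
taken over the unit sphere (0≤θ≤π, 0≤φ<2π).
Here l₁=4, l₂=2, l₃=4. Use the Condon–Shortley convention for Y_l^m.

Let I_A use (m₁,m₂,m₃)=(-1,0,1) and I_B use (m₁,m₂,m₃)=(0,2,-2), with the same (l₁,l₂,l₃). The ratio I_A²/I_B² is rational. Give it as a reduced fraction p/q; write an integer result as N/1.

Same 4,2,4: normalisation and zero-m 3j drop out of the ratio.
A: Δ: 2! 6! 2! / 11! → 1/13860; sum: t=0:+1/480 t=1:−1/48 t=2:+1/144 = -17/1440; 3j²(4 2 4; -1 0 1) = Δ·Π!·Σ² = 289/13860  (sign +1)
B: Δ: 2! 6! 2! / 11! → 1/13860; sum: t=2:+1/192 = 1/192; 3j²(4 2 4; 0 2 -2) = Δ·Π!·Σ² = 3/77  (sign +1)
I_A²/I_B² = (289/13860)/(3/77) = 289/540

289/540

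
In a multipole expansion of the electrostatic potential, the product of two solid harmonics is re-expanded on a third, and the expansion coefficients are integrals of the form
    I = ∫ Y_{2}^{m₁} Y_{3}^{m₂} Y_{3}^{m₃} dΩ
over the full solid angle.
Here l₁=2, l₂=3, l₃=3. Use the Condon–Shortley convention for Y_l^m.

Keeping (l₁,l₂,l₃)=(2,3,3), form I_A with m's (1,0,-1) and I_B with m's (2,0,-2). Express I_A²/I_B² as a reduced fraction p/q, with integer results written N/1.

1/10

Same 2,3,3: normalisation and zero-m 3j drop out of the ratio.
A: Δ: 2! 2! 4! / 9! → 1/3780; sum: t=0:+1/12 t=1:−1/8 = -1/24; 3j²(2 3 3; 1 0 -1) = Δ·Π!·Σ² = 1/210  (sign -1)
B: Δ: 2! 2! 4! / 9! → 1/3780; sum: t=0:+1/24 = 1/24; 3j²(2 3 3; 2 0 -2) = Δ·Π!·Σ² = 1/21  (sign -1)
I_A²/I_B² = (1/210)/(1/21) = 1/10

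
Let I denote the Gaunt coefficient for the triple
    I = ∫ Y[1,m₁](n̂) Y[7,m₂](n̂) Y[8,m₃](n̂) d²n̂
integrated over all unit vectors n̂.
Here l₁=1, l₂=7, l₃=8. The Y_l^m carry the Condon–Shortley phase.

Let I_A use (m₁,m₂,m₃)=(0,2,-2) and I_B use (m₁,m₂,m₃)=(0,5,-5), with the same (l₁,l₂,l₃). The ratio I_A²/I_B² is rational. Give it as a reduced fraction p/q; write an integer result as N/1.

20/13

Same 1,7,8: normalisation and zero-m 3j drop out of the ratio.
A: Δ: 0! 2! 14! / 17! → 1/2040; sum: t=0:+1/43545600 = 1/43545600; 3j²(1 7 8; 0 2 -2) = Δ·Π!·Σ² = 1/34  (sign +1)
B: Δ: 0! 2! 14! / 17! → 1/2040; sum: t=0:+1/958003200 = 1/958003200; 3j²(1 7 8; 0 5 -5) = Δ·Π!·Σ² = 13/680  (sign -1)
I_A²/I_B² = (1/34)/(13/680) = 20/13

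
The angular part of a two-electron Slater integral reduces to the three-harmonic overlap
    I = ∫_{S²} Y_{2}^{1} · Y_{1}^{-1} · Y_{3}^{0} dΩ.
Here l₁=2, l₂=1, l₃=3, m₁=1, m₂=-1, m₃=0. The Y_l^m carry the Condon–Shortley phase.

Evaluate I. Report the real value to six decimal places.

0.143048

Rules hold: Σm=0, L=6 even, 1≤3≤3.
N = 5·3·7 = 105
Δ = 0!·4!·2!/7! = 1/105
Racah Σ t=0..0: t=0:+1/4 = 1/4
⇒ 3j(2 1 3; 0 0 0)² = 3/35, sgn -1
Racah Σ t=0..0: t=0:+1/12 = 1/12
⇒ 3j(2 1 3; 1 -1 0)² = 1/35, sgn -1
4πI² = N·(3j₀)²·(3jₘ)² = 9/35
I = +1·√(0.257143/4π) = 0.14304817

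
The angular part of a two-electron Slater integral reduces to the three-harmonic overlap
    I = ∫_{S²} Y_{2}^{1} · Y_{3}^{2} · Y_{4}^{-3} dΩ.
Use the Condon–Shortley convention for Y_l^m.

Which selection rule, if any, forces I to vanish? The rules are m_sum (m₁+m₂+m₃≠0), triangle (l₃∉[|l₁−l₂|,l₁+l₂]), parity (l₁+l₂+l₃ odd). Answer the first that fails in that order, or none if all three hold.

parity

azimuthal sum: 1 + 2 − 3 = 0  ✓
1 ≤ 4 ≤ 5 (triangle on l)  ✓
L = 2 + 3 + 4 = 9 (odd)  ✗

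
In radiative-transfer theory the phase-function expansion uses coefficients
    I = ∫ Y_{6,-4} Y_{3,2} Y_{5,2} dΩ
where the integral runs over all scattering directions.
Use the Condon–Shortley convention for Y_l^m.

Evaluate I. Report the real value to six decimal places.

m-sum 0 ✓  L=14 even ✓  3≤5≤9 ✓
Π(2lᵢ+1) = 13×7×11 = 1001
triangle coeff Δ(6,3,5) = 1/675675
Σ_t [1,3]: t=1:−1/8640 t=2:+1/2304 t=3:−1/8640 = 7/34560
(3j)²=7/429 [(6 3 5; 0 0 0)], sign=-1
Σ_t [3,4]: t=3:−1/60480 t=4:+1/34560 = 1/80640
(3j)²=6/1001 [(6 3 5; -4 2 2)], sign=-1
⇒ 4πI² = 14/143
I = (+1)√(14/143/(4π)) = 0.08826552

0.088266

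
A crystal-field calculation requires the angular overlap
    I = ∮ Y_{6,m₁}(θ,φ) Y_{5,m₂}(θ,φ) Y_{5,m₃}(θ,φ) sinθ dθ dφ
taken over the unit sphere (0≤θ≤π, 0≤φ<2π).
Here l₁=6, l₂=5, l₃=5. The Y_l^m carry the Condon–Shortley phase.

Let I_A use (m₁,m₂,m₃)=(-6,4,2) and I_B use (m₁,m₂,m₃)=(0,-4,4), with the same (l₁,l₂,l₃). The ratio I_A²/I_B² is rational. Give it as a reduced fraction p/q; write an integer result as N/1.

77/64

Shared (l₁,l₂,l₃)=(6,5,5): N and (l;000)² cancel in I_A²/I_B².
A: Δ = 6!·6!·4!/17! = 1/28588560; Racah Σ t=6..6: t=6:+1/3110400 = 1/3110400; ⇒ 3j(6 5 5; -6 4 2)² = 21/1105, sgn -1
B: Δ = 6!·6!·4!/17! = 1/28588560; Racah Σ t=0..1: t=0:+1/3110400 t=1:−1/345600 = -1/388800; ⇒ 3j(6 5 5; 0 -4 4)² = 192/12155, sgn +1
I_A²/I_B² = (21/1105)/(192/12155) = 77/64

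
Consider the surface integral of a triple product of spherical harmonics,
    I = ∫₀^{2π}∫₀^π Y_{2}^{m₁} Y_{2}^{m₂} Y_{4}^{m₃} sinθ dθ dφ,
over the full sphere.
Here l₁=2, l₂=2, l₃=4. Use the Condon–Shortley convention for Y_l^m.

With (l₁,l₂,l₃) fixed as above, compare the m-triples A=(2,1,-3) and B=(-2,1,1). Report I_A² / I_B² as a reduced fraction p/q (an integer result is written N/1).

Same 2,2,4: normalisation and zero-m 3j drop out of the ratio.
A: Δ: 0! 4! 4! / 9! → 1/630; sum: t=0:+1/144 = 1/144; 3j²(2 2 4; 2 1 -3) = Δ·Π!·Σ² = 1/18  (sign -1)
B: Δ: 0! 4! 4! / 9! → 1/630; sum: t=0:+1/144 = 1/144; 3j²(2 2 4; -2 1 1) = Δ·Π!·Σ² = 1/126  (sign -1)
I_A²/I_B² = (1/18)/(1/126) = 7/1

7/1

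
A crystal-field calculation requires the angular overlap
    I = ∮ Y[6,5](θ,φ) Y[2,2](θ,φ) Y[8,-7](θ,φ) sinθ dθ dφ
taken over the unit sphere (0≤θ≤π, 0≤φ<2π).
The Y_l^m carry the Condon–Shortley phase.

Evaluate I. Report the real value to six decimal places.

-0.313531

m-sum 0 ✓  L=16 even ✓  4≤8≤8 ✓
Π(2lᵢ+1) = 13×5×17 = 1105
triangle coeff Δ(6,2,8) = 1/30940
Σ_t [0,0]: t=0:+1/2073600 = 1/2073600
(3j)²=28/1105 [(6 2 8; 0 0 0)], sign=+1
Σ_t [0,0]: t=0:+1/958003200 = 1/958003200
(3j)²=3/68 [(6 2 8; 5 2 -7)], sign=-1
⇒ 4πI² = 21/17
I = (-1)√(21/17/(4π)) = -0.31353083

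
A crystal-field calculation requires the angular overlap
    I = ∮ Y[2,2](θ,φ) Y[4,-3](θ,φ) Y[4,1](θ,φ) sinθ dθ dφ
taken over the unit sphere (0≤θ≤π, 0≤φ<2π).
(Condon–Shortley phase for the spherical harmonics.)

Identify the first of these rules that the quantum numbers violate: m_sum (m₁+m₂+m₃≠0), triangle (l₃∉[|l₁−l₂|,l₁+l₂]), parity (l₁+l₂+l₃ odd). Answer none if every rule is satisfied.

none

Σmᵢ = 0  ✓
l₃∈[|l₁−l₂|,l₁+l₂]=[2,6], have l₃=4  ✓
Σlᵢ = 10 ⇒ even  ✓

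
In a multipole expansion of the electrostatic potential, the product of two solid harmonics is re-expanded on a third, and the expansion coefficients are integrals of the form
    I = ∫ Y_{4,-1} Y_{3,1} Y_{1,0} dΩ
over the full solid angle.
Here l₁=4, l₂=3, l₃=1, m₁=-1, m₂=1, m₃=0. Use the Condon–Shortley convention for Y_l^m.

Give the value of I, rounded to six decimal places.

Checks pass: Σm=0; 8 even; l₃=1∈[1,7].
(2·4+1)(2·3+1)(2·1+1) = 189
Δ: 6! 2! 0! / 9! → 1/252
sum: t=3:−1/36 = -1/36
3j²(4 3 1; 0 0 0) = Δ·Π!·Σ² = 4/63  (sign +1)
sum: t=4:+1/48 = 1/48
3j²(4 3 1; -1 1 0) = Δ·Π!·Σ² = 5/84  (sign -1)
combine: 4πI² = 189·4/63·5/84 = 5/7
take √, sign -1: I = -0.23841361

-0.238414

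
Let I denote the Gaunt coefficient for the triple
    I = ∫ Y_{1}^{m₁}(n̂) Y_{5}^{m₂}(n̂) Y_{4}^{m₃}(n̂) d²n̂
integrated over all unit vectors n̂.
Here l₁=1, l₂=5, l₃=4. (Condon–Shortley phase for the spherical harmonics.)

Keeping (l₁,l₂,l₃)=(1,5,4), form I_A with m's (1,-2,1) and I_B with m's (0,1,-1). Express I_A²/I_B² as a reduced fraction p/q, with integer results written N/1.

7/8

Shared (l₁,l₂,l₃)=(1,5,4): N and (l;000)² cancel in I_A²/I_B².
A: Δ = 2!·0!·8!/11! = 1/495; Racah Σ t=0..0: t=0:+1/1440 = 1/1440; ⇒ 3j(1 5 4; 1 -2 1)² = 7/165, sgn -1
B: Δ = 2!·0!·8!/11! = 1/495; Racah Σ t=1..1: t=1:−1/720 = -1/720; ⇒ 3j(1 5 4; 0 1 -1)² = 8/165, sgn +1
I_A²/I_B² = (7/165)/(8/165) = 7/8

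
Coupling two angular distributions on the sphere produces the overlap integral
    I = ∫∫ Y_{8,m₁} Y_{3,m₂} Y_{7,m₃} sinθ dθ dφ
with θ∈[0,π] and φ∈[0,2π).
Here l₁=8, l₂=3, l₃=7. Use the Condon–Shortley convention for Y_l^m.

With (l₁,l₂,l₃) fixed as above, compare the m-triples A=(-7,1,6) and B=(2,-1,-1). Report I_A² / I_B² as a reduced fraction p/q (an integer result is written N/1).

1183/4107

Shared (l₁,l₂,l₃)=(8,3,7): N and (l;000)² cancel in I_A²/I_B².
A: Δ = 4!·12!·2!/19! = 1/5290740; Racah Σ t=3..4: t=3:−1/2874009600 t=4:+1/1916006400 = 1/5748019200; ⇒ 3j(8 3 7; -7 1 6)² = 13/5814, sgn -1
B: Δ = 4!·12!·2!/19! = 1/5290740; Racah Σ t=0..2: t=0:+1/24883200 t=1:−1/3628800 t=2:+1/7741440 = -37/348364800; ⇒ 3j(8 3 7; 2 -1 -1)² = 1369/176358, sgn -1
I_A²/I_B² = (13/5814)/(1369/176358) = 1183/4107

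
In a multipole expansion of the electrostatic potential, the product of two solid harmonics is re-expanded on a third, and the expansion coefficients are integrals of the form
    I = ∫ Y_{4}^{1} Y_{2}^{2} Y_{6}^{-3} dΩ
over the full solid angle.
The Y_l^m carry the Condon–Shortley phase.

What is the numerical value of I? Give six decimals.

-0.178526

m-sum 0 ✓  L=12 even ✓  2≤6≤6 ✓
Π(2lᵢ+1) = 9×5×13 = 585
triangle coeff Δ(4,2,6) = 1/6435
Σ_t [0,0]: t=0:+1/2304 = 1/2304
(3j)²=5/143 [(4 2 6; 0 0 0)], sign=+1
Σ_t [0,0]: t=0:+1/17280 = 1/17280
(3j)²=14/715 [(4 2 6; 1 2 -3)], sign=-1
⇒ 4πI² = 630/1573
I = (-1)√(630/1573/(4π)) = -0.17852580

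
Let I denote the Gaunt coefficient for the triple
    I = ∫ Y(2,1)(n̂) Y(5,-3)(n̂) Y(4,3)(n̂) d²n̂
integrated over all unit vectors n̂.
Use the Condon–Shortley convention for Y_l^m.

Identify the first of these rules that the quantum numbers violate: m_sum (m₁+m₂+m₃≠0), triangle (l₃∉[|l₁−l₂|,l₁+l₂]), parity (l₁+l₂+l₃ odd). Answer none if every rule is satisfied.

m_sum

azimuthal sum: 1 − 3 + 3 = 1  ✗
3 ≤ 4 ≤ 7 (triangle on l)
L = 2 + 5 + 4 = 11 (odd)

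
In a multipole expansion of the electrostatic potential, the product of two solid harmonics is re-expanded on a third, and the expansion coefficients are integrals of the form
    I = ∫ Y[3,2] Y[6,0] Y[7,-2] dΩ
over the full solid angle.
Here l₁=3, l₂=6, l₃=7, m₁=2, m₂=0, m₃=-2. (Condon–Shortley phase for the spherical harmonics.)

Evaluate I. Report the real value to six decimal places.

-0.086087

Rules hold: Σm=0, L=16 even, 3≤7≤9.
N = 7·13·15 = 1365
Δ = 2!·4!·10!/17! = 1/2042040
Racah Σ t=0..2: t=0:+1/207360 t=1:−1/57600 t=2:+1/207360 = -1/129600
⇒ 3j(3 6 7; 0 0 0)² = 168/12155, sgn +1
Racah Σ t=0..1: t=0:+1/207360 t=1:−1/345600 = 1/518400
⇒ 3j(3 6 7; 2 0 -2)² = 12/2431, sgn -1
4πI² = N·(3j₀)²·(3jₘ)² = 42336/454597
I = -1·√(0.0931286/4π) = -0.08608683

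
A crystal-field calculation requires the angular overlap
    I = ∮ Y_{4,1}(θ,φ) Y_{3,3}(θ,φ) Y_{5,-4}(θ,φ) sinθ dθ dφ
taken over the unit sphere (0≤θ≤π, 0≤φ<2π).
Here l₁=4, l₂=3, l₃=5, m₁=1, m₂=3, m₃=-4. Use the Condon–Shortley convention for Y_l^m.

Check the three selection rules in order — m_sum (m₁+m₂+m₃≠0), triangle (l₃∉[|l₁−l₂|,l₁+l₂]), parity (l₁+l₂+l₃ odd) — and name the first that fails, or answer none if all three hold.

none

azimuthal sum: 1 + 3 − 4 = 0  ✓
1 ≤ 5 ≤ 7 (triangle on l)  ✓
L = 4 + 3 + 5 = 12 (even)  ✓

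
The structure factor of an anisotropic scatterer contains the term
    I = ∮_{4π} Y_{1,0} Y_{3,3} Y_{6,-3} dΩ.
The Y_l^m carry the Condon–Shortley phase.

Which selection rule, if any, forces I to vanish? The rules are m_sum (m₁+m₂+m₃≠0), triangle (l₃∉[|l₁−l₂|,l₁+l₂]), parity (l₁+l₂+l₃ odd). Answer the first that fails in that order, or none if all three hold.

Σmᵢ = 0  ✓
l₃∈[|l₁−l₂|,l₁+l₂]=[2,4], have l₃=6  ✗
Σlᵢ = 10 ⇒ even

triangle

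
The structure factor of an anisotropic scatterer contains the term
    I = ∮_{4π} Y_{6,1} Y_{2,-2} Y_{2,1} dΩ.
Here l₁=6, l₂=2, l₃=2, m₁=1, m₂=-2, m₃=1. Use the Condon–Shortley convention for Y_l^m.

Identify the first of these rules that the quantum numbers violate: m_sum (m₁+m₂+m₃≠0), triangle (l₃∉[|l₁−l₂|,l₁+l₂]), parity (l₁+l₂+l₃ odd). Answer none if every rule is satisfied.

m₁+m₂+m₃ = 1 − 2 + 1 = 0  ✓
triangle: |6−2|=4 ≤ l₃=2 ≤ 6+2=8  ✗
parity: l₁+l₂+l₃ = 10 is even

triangle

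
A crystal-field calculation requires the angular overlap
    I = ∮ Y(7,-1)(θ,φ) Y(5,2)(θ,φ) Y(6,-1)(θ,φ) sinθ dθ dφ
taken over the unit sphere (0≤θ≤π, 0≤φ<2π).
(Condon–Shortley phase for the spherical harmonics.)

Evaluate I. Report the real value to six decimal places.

m-sum 0 ✓  L=18 even ✓  2≤6≤12 ✓
Π(2lᵢ+1) = 15×11×13 = 2145
triangle coeff Δ(7,5,6) = 1/174594420
Σ_t [1,5]: t=1:−1/4147200 t=2:+1/207360 t=3:−1/82944 t=4:+1/207360 t=5:−1/4147200 = -1/345600
(3j)²=420/46189 [(7 5 6; 0 0 0)], sign=-1
Σ_t [3,6]: t=3:−1/622080 t=4:+1/165888 t=5:−1/345600 t=6:+1/6220800 = 7/4147200
(3j)²=2401/277134 [(7 5 6; -1 2 -1)], sign=-1
⇒ 4πI² = 2521050/14919047
I = (+1)√(2521050/14919047/(4π)) = 0.11596188

0.115962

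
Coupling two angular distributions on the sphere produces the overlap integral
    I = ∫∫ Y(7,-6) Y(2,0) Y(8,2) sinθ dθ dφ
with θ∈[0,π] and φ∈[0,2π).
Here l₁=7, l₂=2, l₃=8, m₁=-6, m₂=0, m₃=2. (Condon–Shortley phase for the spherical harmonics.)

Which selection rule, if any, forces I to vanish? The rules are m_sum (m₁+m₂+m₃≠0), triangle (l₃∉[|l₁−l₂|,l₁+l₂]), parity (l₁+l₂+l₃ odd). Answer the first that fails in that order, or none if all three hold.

m_sum

Σmᵢ = -4  ✗
l₃∈[|l₁−l₂|,l₁+l₂]=[5,9], have l₃=8
Σlᵢ = 17 ⇒ odd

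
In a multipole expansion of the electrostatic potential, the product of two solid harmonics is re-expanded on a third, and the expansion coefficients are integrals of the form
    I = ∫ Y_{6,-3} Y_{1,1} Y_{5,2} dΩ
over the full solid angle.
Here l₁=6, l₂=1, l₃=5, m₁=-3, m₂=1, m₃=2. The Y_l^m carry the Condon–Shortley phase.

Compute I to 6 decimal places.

Checks pass: Σm=0; 12 even; l₃=5∈[5,7].
(2·6+1)(2·1+1)(2·5+1) = 429
Δ: 2! 10! 0! / 13! → 1/858
sum: t=1:−1/14400 = -1/14400
3j²(6 1 5; 0 0 0) = Δ·Π!·Σ² = 6/143  (sign +1)
sum: t=2:+1/60480 = 1/60480
3j²(6 1 5; -3 1 2) = Δ·Π!·Σ² = 6/143  (sign -1)
combine: 4πI² = 429·6/143·6/143 = 108/143
take √, sign -1: I = -0.24515397

-0.245154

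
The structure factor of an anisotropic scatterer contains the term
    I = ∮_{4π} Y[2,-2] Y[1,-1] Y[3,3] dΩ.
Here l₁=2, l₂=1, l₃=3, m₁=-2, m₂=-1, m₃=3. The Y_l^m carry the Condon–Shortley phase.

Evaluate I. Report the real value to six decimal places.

-0.319865

m-sum 0 ✓  L=6 even ✓  1≤3≤3 ✓
Π(2lᵢ+1) = 5×3×7 = 105
triangle coeff Δ(2,1,3) = 1/105
Σ_t [0,0]: t=0:+1/4 = 1/4
(3j)²=3/35 [(2 1 3; 0 0 0)], sign=-1
Σ_t [0,0]: t=0:+1/48 = 1/48
(3j)²=1/7 [(2 1 3; -2 -1 3)], sign=+1
⇒ 4πI² = 9/7
I = (-1)√(9/7/(4π)) = -0.31986543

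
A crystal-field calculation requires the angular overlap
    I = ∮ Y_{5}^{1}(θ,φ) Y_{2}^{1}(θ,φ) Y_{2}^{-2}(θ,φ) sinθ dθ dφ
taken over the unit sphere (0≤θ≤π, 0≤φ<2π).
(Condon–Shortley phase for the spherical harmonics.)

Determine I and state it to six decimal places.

0.000000

l₃=2 ∉ [3,7] — triangle fails ⇒ I = 0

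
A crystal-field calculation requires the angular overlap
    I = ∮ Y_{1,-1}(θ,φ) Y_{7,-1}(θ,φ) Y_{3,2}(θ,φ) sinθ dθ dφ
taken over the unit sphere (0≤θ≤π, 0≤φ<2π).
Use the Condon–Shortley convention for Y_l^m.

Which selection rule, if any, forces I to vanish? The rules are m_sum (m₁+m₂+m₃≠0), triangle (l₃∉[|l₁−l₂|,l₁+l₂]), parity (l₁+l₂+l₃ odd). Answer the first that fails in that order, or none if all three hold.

triangle

m₁+m₂+m₃ = -1 − 1 + 2 = 0  ✓
triangle: |1−7|=6 ≤ l₃=3 ≤ 1+7=8  ✗
parity: l₁+l₂+l₃ = 11 is odd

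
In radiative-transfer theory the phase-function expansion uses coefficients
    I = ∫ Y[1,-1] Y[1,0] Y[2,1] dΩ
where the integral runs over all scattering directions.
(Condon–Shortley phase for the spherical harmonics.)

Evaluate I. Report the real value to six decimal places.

Checks pass: Σm=0; 4 even; l₃=2∈[0,2].
(2·1+1)(2·1+1)(2·2+1) = 45
Δ: 0! 2! 2! / 5! → 1/30
sum: t=0:+1/1 = 1/1
3j²(1 1 2; 0 0 0) = Δ·Π!·Σ² = 2/15  (sign +1)
sum: t=0:+1/2 = 1/2
3j²(1 1 2; -1 0 1) = Δ·Π!·Σ² = 1/10  (sign -1)
combine: 4πI² = 45·2/15·1/10 = 3/5
take √, sign -1: I = -0.21850969

-0.218510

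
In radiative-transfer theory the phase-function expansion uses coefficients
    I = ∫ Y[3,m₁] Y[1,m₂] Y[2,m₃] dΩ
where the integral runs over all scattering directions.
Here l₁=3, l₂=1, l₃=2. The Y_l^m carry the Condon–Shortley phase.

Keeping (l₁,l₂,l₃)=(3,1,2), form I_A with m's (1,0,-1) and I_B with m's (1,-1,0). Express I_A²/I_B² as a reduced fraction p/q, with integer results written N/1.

Shared (l₁,l₂,l₃)=(3,1,2): N and (l;000)² cancel in I_A²/I_B².
A: Δ = 2!·4!·0!/7! = 1/105; Racah Σ t=1..1: t=1:−1/6 = -1/6; ⇒ 3j(3 1 2; 1 0 -1)² = 8/105, sgn +1
B: Δ = 2!·4!·0!/7! = 1/105; Racah Σ t=0..0: t=0:+1/8 = 1/8; ⇒ 3j(3 1 2; 1 -1 0)² = 2/35, sgn +1
I_A²/I_B² = (8/105)/(2/35) = 4/3

4/3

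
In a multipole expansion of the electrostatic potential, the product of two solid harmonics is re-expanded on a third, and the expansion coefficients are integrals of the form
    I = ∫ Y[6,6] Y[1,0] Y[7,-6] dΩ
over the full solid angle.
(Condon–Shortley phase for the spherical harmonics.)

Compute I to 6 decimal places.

0.126157

Rules hold: Σm=0, L=14 even, 5≤7≤7.
N = 13·3·15 = 585
Δ = 0!·12!·2!/15! = 1/1365
Racah Σ t=0..0: t=0:+1/518400 = 1/518400
⇒ 3j(6 1 7; 0 0 0)² = 7/195, sgn -1
Racah Σ t=0..0: t=0:+1/479001600 = 1/479001600
⇒ 3j(6 1 7; 6 0 -6)² = 1/105, sgn -1
4πI² = N·(3j₀)²·(3jₘ)² = 1/5
I = +1·√(0.2/4π) = 0.12615663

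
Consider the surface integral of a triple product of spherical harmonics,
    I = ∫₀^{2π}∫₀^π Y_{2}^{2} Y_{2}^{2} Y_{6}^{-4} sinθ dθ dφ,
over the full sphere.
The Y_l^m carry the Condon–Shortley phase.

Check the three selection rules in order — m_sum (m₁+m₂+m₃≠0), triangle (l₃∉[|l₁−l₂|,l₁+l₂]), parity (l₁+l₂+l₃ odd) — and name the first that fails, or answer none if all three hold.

triangle

m₁+m₂+m₃ = 2 + 2 − 4 = 0  ✓
triangle: |2−2|=0 ≤ l₃=6 ≤ 2+2=4  ✗
parity: l₁+l₂+l₃ = 10 is even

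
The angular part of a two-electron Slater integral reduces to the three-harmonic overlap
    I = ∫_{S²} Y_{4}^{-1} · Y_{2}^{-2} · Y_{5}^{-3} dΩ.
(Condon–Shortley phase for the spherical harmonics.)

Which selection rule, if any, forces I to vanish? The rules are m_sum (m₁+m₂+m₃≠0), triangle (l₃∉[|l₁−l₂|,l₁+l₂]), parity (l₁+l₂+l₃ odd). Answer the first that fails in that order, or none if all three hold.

m_sum

Σmᵢ = -6  ✗
l₃∈[|l₁−l₂|,l₁+l₂]=[2,6], have l₃=5
Σlᵢ = 11 ⇒ odd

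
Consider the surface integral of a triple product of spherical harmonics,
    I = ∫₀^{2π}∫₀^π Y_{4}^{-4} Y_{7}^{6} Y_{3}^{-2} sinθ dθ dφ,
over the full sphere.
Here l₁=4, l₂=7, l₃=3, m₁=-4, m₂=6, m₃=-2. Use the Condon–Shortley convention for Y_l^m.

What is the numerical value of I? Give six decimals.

0.241725

m-sum 0 ✓  L=14 even ✓  3≤3≤11 ✓
Π(2lᵢ+1) = 9×15×7 = 945
triangle coeff Δ(4,7,3) = 1/45045
Σ_t [4,4]: t=4:+1/20736 = 1/20736
(3j)²=35/1287 [(4 7 3; 0 0 0)], sign=-1
Σ_t [8,8]: t=8:+1/4838400 = 1/4838400
(3j)²=1/35 [(4 7 3; -4 6 -2)], sign=-1
⇒ 4πI² = 105/143
I = (+1)√(105/143/(4π)) = 0.24172507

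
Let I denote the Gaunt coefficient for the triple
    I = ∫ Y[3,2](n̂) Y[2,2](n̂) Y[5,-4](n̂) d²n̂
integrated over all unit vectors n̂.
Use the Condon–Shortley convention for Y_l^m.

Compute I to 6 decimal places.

0.268967

Checks pass: Σm=0; 10 even; l₃=5∈[1,5].
(2·3+1)(2·2+1)(2·5+1) = 385
Δ: 0! 6! 4! / 11! → 1/2310
sum: t=0:+1/144 = 1/144
3j²(3 2 5; 0 0 0) = Δ·Π!·Σ² = 10/231  (sign -1)
sum: t=0:+1/2880 = 1/2880
3j²(3 2 5; 2 2 -4) = Δ·Π!·Σ² = 3/55  (sign -1)
combine: 4πI² = 385·10/231·3/55 = 10/11
take √, sign +1: I = 0.26896683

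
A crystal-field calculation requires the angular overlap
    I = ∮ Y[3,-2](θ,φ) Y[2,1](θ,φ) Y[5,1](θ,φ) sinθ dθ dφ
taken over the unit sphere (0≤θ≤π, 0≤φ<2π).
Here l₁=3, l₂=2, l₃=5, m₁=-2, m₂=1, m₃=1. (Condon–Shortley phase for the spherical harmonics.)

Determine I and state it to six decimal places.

m-sum 0 ✓  L=10 even ✓  1≤5≤5 ✓
Π(2lᵢ+1) = 7×5×11 = 385
triangle coeff Δ(3,2,5) = 1/2310
Σ_t [0,0]: t=0:+1/144 = 1/144
(3j)²=10/231 [(3 2 5; 0 0 0)], sign=-1
Σ_t [0,0]: t=0:+1/720 = 1/720
(3j)²=4/385 [(3 2 5; -2 1 1)], sign=+1
⇒ 4πI² = 40/231
I = (-1)√(40/231/(4π)) = -0.11738675

-0.117387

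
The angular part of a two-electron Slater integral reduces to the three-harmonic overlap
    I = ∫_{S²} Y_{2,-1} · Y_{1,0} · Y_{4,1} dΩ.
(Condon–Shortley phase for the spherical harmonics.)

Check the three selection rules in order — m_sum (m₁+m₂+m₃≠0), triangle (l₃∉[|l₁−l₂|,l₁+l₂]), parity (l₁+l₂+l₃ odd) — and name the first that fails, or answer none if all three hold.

triangle

azimuthal sum: -1 + 0 + 1 = 0  ✓
1 ≤ 4 ≤ 3 (triangle on l)  ✗
L = 2 + 1 + 4 = 7 (odd)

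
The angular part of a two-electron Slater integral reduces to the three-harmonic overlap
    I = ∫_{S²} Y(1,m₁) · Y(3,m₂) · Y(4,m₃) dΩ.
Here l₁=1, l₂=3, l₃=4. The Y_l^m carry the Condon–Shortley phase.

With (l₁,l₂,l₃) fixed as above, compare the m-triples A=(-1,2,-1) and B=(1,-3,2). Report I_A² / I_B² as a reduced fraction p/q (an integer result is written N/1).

l's match ⇒ only the (l;m) 3-j factors differ between A and B.
A: triangle coeff Δ(1,3,4) = 1/252; Σ_t [0,0]: t=0:+1/240 = 1/240; (3j)²=1/84 [(1 3 4; -1 2 -1)], sign=-1
B: triangle coeff Δ(1,3,4) = 1/252; Σ_t [0,0]: t=0:+1/1440 = 1/1440; (3j)²=1/252 [(1 3 4; 1 -3 2)], sign=+1
I_A²/I_B² = (1/84)/(1/252) = 3/1

3/1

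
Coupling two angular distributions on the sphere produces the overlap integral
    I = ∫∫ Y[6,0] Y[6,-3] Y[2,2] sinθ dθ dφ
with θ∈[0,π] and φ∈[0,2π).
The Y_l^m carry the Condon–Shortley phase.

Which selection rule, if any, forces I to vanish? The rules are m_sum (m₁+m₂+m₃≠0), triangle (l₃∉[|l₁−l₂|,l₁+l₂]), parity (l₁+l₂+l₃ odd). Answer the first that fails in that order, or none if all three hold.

azimuthal sum: 0 − 3 + 2 = -1  ✗
0 ≤ 2 ≤ 12 (triangle on l)
L = 6 + 6 + 2 = 14 (even)

m_sum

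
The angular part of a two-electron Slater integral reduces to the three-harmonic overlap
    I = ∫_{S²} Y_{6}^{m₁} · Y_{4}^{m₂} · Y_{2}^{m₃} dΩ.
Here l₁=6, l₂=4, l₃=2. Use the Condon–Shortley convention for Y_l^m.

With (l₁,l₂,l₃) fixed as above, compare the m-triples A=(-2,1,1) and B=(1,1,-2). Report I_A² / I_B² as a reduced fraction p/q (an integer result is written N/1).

Same 6,4,2: normalisation and zero-m 3j drop out of the ratio.
A: Δ: 8! 4! 0! / 13! → 1/6435; sum: t=5:−1/4320 = -1/4320; 3j²(6 4 2; -2 1 1) = Δ·Π!·Σ² = 224/6435  (sign +1)
B: Δ: 8! 4! 0! / 13! → 1/6435; sum: t=5:−1/17280 = -1/17280; 3j²(6 4 2; 1 1 -2) = Δ·Π!·Σ² = 7/1287  (sign -1)
I_A²/I_B² = (224/6435)/(7/1287) = 32/5

32/5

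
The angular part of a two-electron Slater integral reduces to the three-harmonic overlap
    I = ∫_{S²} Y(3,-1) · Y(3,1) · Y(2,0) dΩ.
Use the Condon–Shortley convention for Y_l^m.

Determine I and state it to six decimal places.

m-sum 0 ✓  L=8 even ✓  0≤2≤6 ✓
Π(2lᵢ+1) = 7×7×5 = 245
triangle coeff Δ(3,3,2) = 1/3780
Σ_t [1,3]: t=1:−1/24 t=2:+1/4 t=3:−1/24 = 1/6
(3j)²=4/105 [(3 3 2; 0 0 0)], sign=+1
Σ_t [2,4]: t=2:+1/16 t=3:−1/6 t=4:+1/96 = -3/32
(3j)²=3/140 [(3 3 2; -1 1 0)], sign=-1
⇒ 4πI² = 1/5
I = (-1)√(1/5/(4π)) = -0.12615663

-0.126157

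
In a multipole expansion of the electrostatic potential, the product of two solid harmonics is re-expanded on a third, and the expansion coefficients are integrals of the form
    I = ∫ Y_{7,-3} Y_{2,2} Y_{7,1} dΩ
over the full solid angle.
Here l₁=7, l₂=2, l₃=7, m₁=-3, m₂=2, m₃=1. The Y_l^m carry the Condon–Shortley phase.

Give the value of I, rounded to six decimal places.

Checks pass: Σm=0; 16 even; l₃=7∈[5,9].
(2·7+1)(2·2+1)(2·7+1) = 1125
Δ: 2! 12! 2! / 17! → 1/185640
sum: t=0:+1/2419200 t=1:−1/518400 t=2:+1/2419200 = -1/907200
3j²(7 2 7; 0 0 0) = Δ·Π!·Σ² = 56/3315  (sign +1)
sum: t=2:+1/3870720 = 1/3870720
3j²(7 2 7; -3 2 1) = Δ·Π!·Σ² = 135/6188  (sign +1)
combine: 4πI² = 1125·56/3315·135/6188 = 20250/48841
take √, sign +1: I = 0.18164160

0.181642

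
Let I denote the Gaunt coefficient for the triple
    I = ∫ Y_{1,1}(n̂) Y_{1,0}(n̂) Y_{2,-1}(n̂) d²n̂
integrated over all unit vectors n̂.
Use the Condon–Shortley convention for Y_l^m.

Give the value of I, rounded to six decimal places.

-0.218510

m-sum 0 ✓  L=4 even ✓  0≤2≤2 ✓
Π(2lᵢ+1) = 3×3×5 = 45
triangle coeff Δ(1,1,2) = 1/30
Σ_t [0,0]: t=0:+1/1 = 1/1
(3j)²=2/15 [(1 1 2; 0 0 0)], sign=+1
Σ_t [0,0]: t=0:+1/2 = 1/2
(3j)²=1/10 [(1 1 2; 1 0 -1)], sign=-1
⇒ 4πI² = 3/5
I = (-1)√(3/5/(4π)) = -0.21850969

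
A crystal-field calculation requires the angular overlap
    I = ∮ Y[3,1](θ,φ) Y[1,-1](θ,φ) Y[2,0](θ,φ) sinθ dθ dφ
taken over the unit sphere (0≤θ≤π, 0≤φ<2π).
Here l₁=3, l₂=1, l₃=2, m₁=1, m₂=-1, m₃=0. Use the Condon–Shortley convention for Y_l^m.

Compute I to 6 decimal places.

m-sum 0 ✓  L=6 even ✓  2≤2≤4 ✓
Π(2lᵢ+1) = 7×3×5 = 105
triangle coeff Δ(3,1,2) = 1/105
Σ_t [1,1]: t=1:−1/4 = -1/4
(3j)²=3/35 [(3 1 2; 0 0 0)], sign=-1
Σ_t [0,0]: t=0:+1/8 = 1/8
(3j)²=2/35 [(3 1 2; 1 -1 0)], sign=+1
⇒ 4πI² = 18/35
I = (-1)√(18/35/(4π)) = -0.20230066

-0.202301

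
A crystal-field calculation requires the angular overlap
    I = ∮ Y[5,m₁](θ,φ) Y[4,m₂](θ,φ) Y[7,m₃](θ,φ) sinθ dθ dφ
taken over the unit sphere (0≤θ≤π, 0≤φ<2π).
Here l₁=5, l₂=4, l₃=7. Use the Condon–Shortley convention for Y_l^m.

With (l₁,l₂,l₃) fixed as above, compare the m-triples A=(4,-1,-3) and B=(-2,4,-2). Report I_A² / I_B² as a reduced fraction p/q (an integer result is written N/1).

Shared (l₁,l₂,l₃)=(5,4,7): N and (l;000)² cancel in I_A²/I_B².
A: Δ = 2!·8!·6!/17! = 1/6126120; Racah Σ t=0..1: t=0:+1/362880 t=1:−1/1935360 = 13/5806080; ⇒ 3j(5 4 7; 4 -1 -3)² = 195/10472, sgn +1
B: Δ = 2!·8!·6!/17! = 1/6126120; Racah Σ t=2..2: t=2:+1/1036800 = 1/1036800; ⇒ 3j(5 4 7; -2 4 -2)² = 98/12155, sgn -1
I_A²/I_B² = (195/10472)/(98/12155) = 12675/5488

12675/5488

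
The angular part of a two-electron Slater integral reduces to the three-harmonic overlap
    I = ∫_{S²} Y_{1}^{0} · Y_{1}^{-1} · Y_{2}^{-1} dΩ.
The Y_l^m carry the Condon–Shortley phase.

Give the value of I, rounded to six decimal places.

Σmᵢ = -2 ≠ 0, so the φ-integral vanishes; I = 0

0.000000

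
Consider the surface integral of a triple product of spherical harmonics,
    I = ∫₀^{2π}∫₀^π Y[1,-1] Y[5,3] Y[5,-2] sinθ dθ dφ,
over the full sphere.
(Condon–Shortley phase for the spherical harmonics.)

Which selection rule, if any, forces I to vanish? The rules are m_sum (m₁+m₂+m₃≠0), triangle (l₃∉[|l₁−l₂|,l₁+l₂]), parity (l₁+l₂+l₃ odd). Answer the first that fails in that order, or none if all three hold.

parity

m₁+m₂+m₃ = -1 + 3 − 2 = 0  ✓
triangle: |1−5|=4 ≤ l₃=5 ≤ 1+5=6  ✓
parity: l₁+l₂+l₃ = 11 is odd  ✗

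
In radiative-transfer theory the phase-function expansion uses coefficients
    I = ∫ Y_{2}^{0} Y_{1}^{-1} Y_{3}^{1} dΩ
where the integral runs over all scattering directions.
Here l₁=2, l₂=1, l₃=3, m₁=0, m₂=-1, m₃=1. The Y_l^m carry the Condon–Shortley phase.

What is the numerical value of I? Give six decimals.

-0.202301

Checks pass: Σm=0; 6 even; l₃=3∈[1,3].
(2·2+1)(2·1+1)(2·3+1) = 105
Δ: 0! 4! 2! / 7! → 1/105
sum: t=0:+1/4 = 1/4
3j²(2 1 3; 0 0 0) = Δ·Π!·Σ² = 3/35  (sign -1)
sum: t=0:+1/8 = 1/8
3j²(2 1 3; 0 -1 1) = Δ·Π!·Σ² = 2/35  (sign +1)
combine: 4πI² = 105·3/35·2/35 = 18/35
take √, sign -1: I = -0.20230066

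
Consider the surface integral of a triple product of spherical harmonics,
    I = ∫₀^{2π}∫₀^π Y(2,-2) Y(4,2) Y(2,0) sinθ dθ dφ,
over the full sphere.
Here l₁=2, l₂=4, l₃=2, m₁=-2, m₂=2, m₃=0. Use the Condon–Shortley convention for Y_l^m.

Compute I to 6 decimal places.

Checks pass: Σm=0; 8 even; l₃=2∈[2,6].
(2·2+1)(2·4+1)(2·2+1) = 225
Δ: 4! 0! 4! / 9! → 1/630
sum: t=2:+1/16 = 1/16
3j²(2 4 2; 0 0 0) = Δ·Π!·Σ² = 2/35  (sign +1)
sum: t=4:+1/96 = 1/96
3j²(2 4 2; -2 2 0) = Δ·Π!·Σ² = 1/42  (sign +1)
combine: 4πI² = 225·2/35·1/42 = 15/49
take √, sign +1: I = 0.15607835

0.156078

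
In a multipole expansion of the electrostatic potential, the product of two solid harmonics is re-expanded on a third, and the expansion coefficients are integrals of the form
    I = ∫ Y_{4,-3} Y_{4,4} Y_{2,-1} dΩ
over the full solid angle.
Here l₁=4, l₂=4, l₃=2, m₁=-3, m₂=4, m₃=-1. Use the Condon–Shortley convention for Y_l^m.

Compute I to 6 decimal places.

Checks pass: Σm=0; 10 even; l₃=2∈[0,8].
(2·4+1)(2·4+1)(2·2+1) = 405
Δ: 6! 2! 2! / 11! → 1/13860
sum: t=2:+1/192 t=3:−1/36 t=4:+1/192 = -5/288
3j²(4 4 2; 0 0 0) = Δ·Π!·Σ² = 20/693  (sign -1)
sum: t=6:+1/1440 = 1/1440
3j²(4 4 2; -3 4 -1) = Δ·Π!·Σ² = 7/165  (sign -1)
combine: 4πI² = 405·20/693·7/165 = 60/121
take √, sign +1: I = 0.19864517

0.198645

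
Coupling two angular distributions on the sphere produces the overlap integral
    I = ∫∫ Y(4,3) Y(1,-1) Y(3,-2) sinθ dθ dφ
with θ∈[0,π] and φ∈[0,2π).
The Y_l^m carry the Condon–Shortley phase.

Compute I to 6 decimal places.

-0.282095

Checks pass: Σm=0; 8 even; l₃=3∈[3,5].
(2·4+1)(2·1+1)(2·3+1) = 189
Δ: 2! 6! 0! / 9! → 1/252
sum: t=1:−1/36 = -1/36
3j²(4 1 3; 0 0 0) = Δ·Π!·Σ² = 4/63  (sign +1)
sum: t=0:+1/240 = 1/240
3j²(4 1 3; 3 -1 -2) = Δ·Π!·Σ² = 1/12  (sign -1)
combine: 4πI² = 189·4/63·1/12 = 1/1
take √, sign -1: I = -0.28209479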